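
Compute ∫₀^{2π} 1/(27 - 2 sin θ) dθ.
Call the integral J. The integrand is 2π-periodic and we integrate over a full period, so shifting θ does not change the value (θ → θ + π/2 turns sin θ into cos θ; θ → θ + π flips the sign of the trig term). Hence
  J = ∫₀^{2π} dθ/(27 + 2 cos θ).
Put z = e^{iθ}: then cos θ = (z + 1/z)/2, dθ = dz/(iz), and z runs once counterclockwise around |z| = 1:
  J = ∮_{|z|=1} 1/(27 + 2*(z + 1/z)/2) · dz/(iz) = (2/i) ∮_{|z|=1} dz/(2*z^2 + 54*z + 2).
The roots of 2*z^2 + 54*z + 2 are z = (-27 ± sqrt(27^2 - 2^2))/2, with sqrt(725) = 5*sqrt(29); their product is 1, so only z₊ = -27/2 + 5*sqrt(29)/2 lies inside the unit circle (z₋ = -27/2 - 5*sqrt(29)/2 lies outside).
z₊ is a simple zero of q(z) = 2*z^2 + 54*z + 2, so Res(1/q, z₊) = 1/q'(z₊) with q'(z) = 4*z + 54; and q'(z₊) = 2*(z₊ - z₋) = 10*sqrt(29).
Therefore J = (2/i) · 2πi · 1/(10*sqrt(29)) = 2*pi/(5*sqrt(29)) = 2*sqrt(29)*pi/145

Final answer: 2*sqrt(29)*pi/145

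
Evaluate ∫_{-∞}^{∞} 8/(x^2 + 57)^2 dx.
Let f(z) = 8/(z^2 + 57)^2. The denominator has no real zeros and deg Q - deg P = 4 ≥ 2, so the integral of f over the upper semicircle |z| = R tends to 0 as R → ∞. Closing the contour in the upper half-plane,
  ∫_{-∞}^{∞} f(x) dx = 2πi · Σ Res(f, z_k)  over the poles with Im z_k > 0.

Zeros of the denominator: z^2 + 57 = 0 gives z = ±sqrt(57)*I.
Upper half-plane: z = sqrt(57)*I (a pole of order 2).

Write f(z) = g(z)/(z - sqrt(57)*I)^2 with g(z) = 8/(z + sqrt(57)*I)^2. For a double pole, Res(f, z₀) = g'(z₀):
  g'(z) = -16/(z + sqrt(57)*I)^3
  Res(f, sqrt(57)*I) = g'(sqrt(57)*I) = -2*sqrt(57)*I/3249

∫_{-∞}^{∞} f(x) dx = 2πi · (-2*sqrt(57)*I/3249) = 4*sqrt(57)*pi/3249

Final answer: 4*sqrt(57)*pi/3249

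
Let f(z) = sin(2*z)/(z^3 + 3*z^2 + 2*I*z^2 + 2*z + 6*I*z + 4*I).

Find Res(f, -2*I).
Write f(z) = P(z)/Q(z) with P(z) = sin(2*z) and Q(z) = z^3 + 3*z^2 + 2*I*z^2 + 2*z + 6*I*z + 4*I.
The denominator factors as Q(z) = (z + 2*I)*(z + 1)*(z + 2), so z = -2*I is a simple zero of Q and P is analytic there; z = -2*I is therefore a simple pole and
  Res(f, z₀) = P(z₀)/Q'(z₀).

Q'(z) = 3*z^2 + 6*z + 4*I*z + 2 + 6*I, so Q'(-2*I) = -2 - 6*I.
P(-2*I) = -I*sinh(4).

Res(f, -2*I) = (-I*sinh(4))/(-2 - 6*I) = (3/20 + I/20)*sinh(4)

Final answer: (3/20 + I/20)*sinh(4)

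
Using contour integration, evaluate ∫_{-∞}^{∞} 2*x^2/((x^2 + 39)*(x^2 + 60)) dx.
Let f(z) = 2*z^2/((z^2 + 39)*(z^2 + 60)). The denominator has no real zeros and deg Q - deg P = 2 ≥ 2, so the integral of f over the upper semicircle |z| = R tends to 0 as R → ∞. Closing the contour in the upper half-plane,
  ∫_{-∞}^{∞} f(x) dx = 2πi · Σ Res(f, z_k)  over the poles with Im z_k > 0.

Zeros of the denominator: z^2 + 60 = 0 gives z = ±2*sqrt(15)*I; z^2 + 39 = 0 gives z = ±sqrt(39)*I.
Upper half-plane: z = 2*sqrt(15)*I, z = sqrt(39)*I (simple).

Each pole is a simple zero of Q(z) = z^4 + 99*z^2 + 2340, so Res(f, z₀) = P(z₀)/Q'(z₀) with P(z) = 2*z^2, Q'(z) = 4*z^3 + 198*z:
  Res(f, 2*sqrt(15)*I) = (-120)/(-84*sqrt(15)*I) = -2*sqrt(15)*I/21
  Res(f, sqrt(39)*I) = (-78)/(42*sqrt(39)*I) = sqrt(39)*I/21

Sum of residues: I*(-2*sqrt(15) + sqrt(39))/21
∫_{-∞}^{∞} f(x) dx = 2πi · (I*(-2*sqrt(15) + sqrt(39))/21) = 2*pi*(-sqrt(39) + 2*sqrt(15))/21

Final answer: 2*pi*(-sqrt(39) + 2*sqrt(15))/21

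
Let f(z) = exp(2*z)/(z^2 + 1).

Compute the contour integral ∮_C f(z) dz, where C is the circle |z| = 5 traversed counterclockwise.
pi*exp(2*I) - pi*exp(-2*I)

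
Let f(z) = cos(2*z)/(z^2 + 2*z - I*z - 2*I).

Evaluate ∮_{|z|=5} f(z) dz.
pi*(-2/5 - 4*I/5)*cos(4) + pi*(2/5 + 4*I/5)*cosh(2)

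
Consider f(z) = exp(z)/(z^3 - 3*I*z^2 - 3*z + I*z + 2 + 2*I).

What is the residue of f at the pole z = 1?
exp(1)*I/5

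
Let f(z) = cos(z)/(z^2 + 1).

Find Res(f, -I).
Write f(z) = P(z)/Q(z) with P(z) = cos(z) and Q(z) = z^2 + 1.
The denominator factors as Q(z) = (z - I)*(z + I), so z = -I is a simple zero of Q and P is analytic there; z = -I is therefore a simple pole and
  Res(f, z₀) = P(z₀)/Q'(z₀).

Q'(z) = 2*z, so Q'(-I) = -2*I.
P(-I) = cosh(1).

Res(f, -I) = (cosh(1))/(-2*I) = I*cosh(1)/2

Final answer: I*cosh(1)/2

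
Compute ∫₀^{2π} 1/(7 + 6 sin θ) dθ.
Call the integral J. The integrand is 2π-periodic and we integrate over a full period, so shifting θ does not change the value (θ → θ + π/2 turns sin θ into cos θ). Hence
  J = ∫₀^{2π} dθ/(7 + 6 cos θ).
Put z = e^{iθ}: then cos θ = (z + 1/z)/2, dθ = dz/(iz), and z runs once counterclockwise around |z| = 1:
  J = ∮_{|z|=1} 1/(7 + 6*(z + 1/z)/2) · dz/(iz) = (2/i) ∮_{|z|=1} dz/(6*z^2 + 14*z + 6).
The roots of 6*z^2 + 14*z + 6 are z = (-7 ± sqrt(7^2 - 6^2))/6, with sqrt(13) = sqrt(13); their product is 1, so only z₊ = -7/6 + sqrt(13)/6 lies inside the unit circle (z₋ = -7/6 - sqrt(13)/6 lies outside).
z₊ is a simple zero of q(z) = 6*z^2 + 14*z + 6, so Res(1/q, z₊) = 1/q'(z₊) with q'(z) = 12*z + 14; and q'(z₊) = 6*(z₊ - z₋) = 2*sqrt(13).
Therefore J = (2/i) · 2πi · 1/(2*sqrt(13)) = 2*pi/(sqrt(13)) = 2*sqrt(13)*pi/13

Final answer: 2*sqrt(13)*pi/13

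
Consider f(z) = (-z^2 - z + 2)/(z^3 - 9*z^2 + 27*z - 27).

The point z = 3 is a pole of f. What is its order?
Factor the denominator:
  z^3 - 9*z^2 + 27*z - 27 = (z - 3)^3

The numerator P(z) = -z^2 - z + 2 has P(3) = -10 ≠ 0, so no factor of (z - 3) cancels.
Near z = 3 we can therefore write f(z) = g(z)/(z - 3)^3 with g analytic at 3 and g(3) ≠ 0 (g is just the numerator).

Hence z = 3 is a pole of order 3.

Final answer: 3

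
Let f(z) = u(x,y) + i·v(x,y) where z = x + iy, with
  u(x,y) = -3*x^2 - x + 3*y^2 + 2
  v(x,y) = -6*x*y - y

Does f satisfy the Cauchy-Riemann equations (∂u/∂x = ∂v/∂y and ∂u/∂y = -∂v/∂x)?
∂u/∂x = -6*x - 1
∂v/∂y = -6*x - 1
∂u/∂y = 6*y
∂v/∂x = -6*y
∂u/∂x = ∂v/∂y and ∂u/∂y = -∂v/∂x hold identically; f is analytic.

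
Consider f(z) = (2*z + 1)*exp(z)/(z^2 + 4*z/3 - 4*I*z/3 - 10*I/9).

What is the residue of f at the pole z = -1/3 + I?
(7/4 + 5*I/4)*exp(-1/3 + I)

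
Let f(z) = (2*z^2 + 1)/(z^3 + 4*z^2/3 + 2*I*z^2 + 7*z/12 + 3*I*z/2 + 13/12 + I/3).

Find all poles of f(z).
The singularities of f are the zeros of the denominator. Factoring,
  z^3 + 4*z^2/3 + 2*I*z^2 + 7*z/12 + 3*I*z/2 + 13/12 + I/3 = (z - I/2)*(z + 1/3 + 2*I)*(z + 1 + I/2)
so the candidates are z = I/2, z = -1/3 - 2*I, z = -1 - I/2.

Check the numerator P(z) = 2*z^2 + 1 at each one:
  P(I/2) = 1/2 ≠ 0, so z = I/2 is a (simple) pole.
  P(-1/3 - 2*I) = -61/9 + 8*I/3 ≠ 0, so z = -1/3 - 2*I is a (simple) pole.
  P(-1 - I/2) = 5/2 + 2*I ≠ 0, so z = -1 - I/2 is a (simple) pole.

Poles of f: {-1 - I/2, -1/3 - 2*I, I/2}

Final answer: {-1 - I/2, -1/3 - 2*I, I/2}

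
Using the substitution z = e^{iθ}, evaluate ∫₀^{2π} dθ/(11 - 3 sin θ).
Call the integral J. The integrand is 2π-periodic and we integrate over a full period, so shifting θ does not change the value (θ → θ + π/2 turns sin θ into cos θ; θ → θ + π flips the sign of the trig term). Hence
  J = ∫₀^{2π} dθ/(11 + 3 cos θ).
Put z = e^{iθ}: then cos θ = (z + 1/z)/2, dθ = dz/(iz), and z runs once counterclockwise around |z| = 1:
  J = ∮_{|z|=1} 1/(11 + 3*(z + 1/z)/2) · dz/(iz) = (2/i) ∮_{|z|=1} dz/(3*z^2 + 22*z + 3).
The roots of 3*z^2 + 22*z + 3 are z = (-11 ± sqrt(11^2 - 3^2))/3, with sqrt(112) = 4*sqrt(7); their product is 1, so only z₊ = -11/3 + 4*sqrt(7)/3 lies inside the unit circle (z₋ = -11/3 - 4*sqrt(7)/3 lies outside).
z₊ is a simple zero of q(z) = 3*z^2 + 22*z + 3, so Res(1/q, z₊) = 1/q'(z₊) with q'(z) = 6*z + 22; and q'(z₊) = 3*(z₊ - z₋) = 8*sqrt(7).
Therefore J = (2/i) · 2πi · 1/(8*sqrt(7)) = 2*pi/(4*sqrt(7)) = sqrt(7)*pi/14

Final answer: sqrt(7)*pi/14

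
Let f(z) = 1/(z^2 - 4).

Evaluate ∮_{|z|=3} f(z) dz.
0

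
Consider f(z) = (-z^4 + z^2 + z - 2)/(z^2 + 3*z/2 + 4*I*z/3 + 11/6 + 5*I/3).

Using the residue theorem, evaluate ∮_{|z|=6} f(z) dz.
By the residue theorem, ∮_C f(z) dz = 2πi · (sum of the residues of f at the poles inside |z| = 6).

The denominator factors as (z + 1 - 2*I/3)*(z + 1/2 + 2*I), so the singularities of f are simple poles at z = -1 + 2*I/3, z = -1/2 - 2*I.
  |-1 + 2*I/3|² = 13/9 < 36 = 6², so this pole is inside the contour.
  |-1/2 - 2*I|² = 17/4 < 36 = 6², so this pole is inside the contour.

With P(z) = -z^4 + z^2 + z - 2 and Q(z) = z^2 + 3*z/2 + 4*I*z/3 + 11/6 + 5*I/3, each pole is simple, so Res(f, z₀) = P(z₀)/Q'(z₀) with Q'(z) = 2*z + 3/2 + 4*I/3.
  Res(f, -1 + 2*I/3) = P(-1 + 2*I/3)/Q'(-1 + 2*I/3) = (-79/81 + 22*I/27)/(-1/2 + 8*I/3) = 862/2385 + 2132*I/7155
  Res(f, -1/2 - 2*I) = P(-1/2 - 2*I)/Q'(-1/2 - 2*I) = (-261/16 + 15*I)/(1/2 - 8*I/3) = -13869/2120 - 1296*I/265

Sum of residues inside C: -445/72 - 124*I/27
∮_C f(z) dz = 2πi · (-445/72 - 124*I/27) = pi*(248/27 - 445*I/36)

Final answer: pi*(248/27 - 445*I/36)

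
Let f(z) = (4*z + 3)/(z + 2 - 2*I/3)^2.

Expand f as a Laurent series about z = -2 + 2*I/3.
Put w = z - (-2 + 2*I/3), i.e. z = w - 2 + 2*I/3. The denominator is w^2, so it suffices to rewrite the numerator in powers of w.

P(z) = 4*z + 3
P(w - 2 + 2*I/3) = -5 + 8*I/3 + 4*w

Dividing each term by w^2:
  f = (-5 + 8*I/3)/w^2 + 4/w

Substituting back w = z + 2 - 2*I/3:
  f(z) = (-5 + 8*I/3)/(z + 2 - 2*I/3)^2 + 4/(z + 2 - 2*I/3)

The series is finite because the numerator is a polynomial; the negative powers form the principal part, and the coefficient of 1/(z + 2 - 2*I/3) gives Res(f, -2 + 2*I/3) = 4.

Final answer: (-5 + 8*I/3)/(z + 2 - 2*I/3)^2 + 4/(z + 2 - 2*I/3)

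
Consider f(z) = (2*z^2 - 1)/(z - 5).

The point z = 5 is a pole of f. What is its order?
1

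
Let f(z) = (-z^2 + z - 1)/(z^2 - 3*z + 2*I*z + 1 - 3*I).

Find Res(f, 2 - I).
Write f(z) = P(z)/Q(z) with P(z) = -z^2 + z - 1 and Q(z) = z^2 - 3*z + 2*I*z + 1 - 3*I.
The denominator factors as Q(z) = (z - 2 + I)*(z - 1 + I), so z = 2 - I is a simple zero of Q and P is analytic there; z = 2 - I is therefore a simple pole and
  Res(f, z₀) = P(z₀)/Q'(z₀).

Q'(z) = 2*z - 3 + 2*I, so Q'(2 - I) = 1.
P(2 - I) = -2 + 3*I.

Res(f, 2 - I) = (-2 + 3*I)/(1) = -2 + 3*I

Final answer: -2 + 3*I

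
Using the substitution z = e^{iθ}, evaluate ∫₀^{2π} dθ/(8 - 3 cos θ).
Call the integral J. The integrand is 2π-periodic and we integrate over a full period, so shifting θ does not change the value (θ → θ + π flips the sign of the trig term). Hence
  J = ∫₀^{2π} dθ/(8 + 3 cos θ).
Put z = e^{iθ}: then cos θ = (z + 1/z)/2, dθ = dz/(iz), and z runs once counterclockwise around |z| = 1:
  J = ∮_{|z|=1} 1/(8 + 3*(z + 1/z)/2) · dz/(iz) = (2/i) ∮_{|z|=1} dz/(3*z^2 + 16*z + 3).
The roots of 3*z^2 + 16*z + 3 are z = (-8 ± sqrt(8^2 - 3^2))/3, with sqrt(55) = sqrt(55); their product is 1, so only z₊ = -8/3 + sqrt(55)/3 lies inside the unit circle (z₋ = -8/3 - sqrt(55)/3 lies outside).
z₊ is a simple zero of q(z) = 3*z^2 + 16*z + 3, so Res(1/q, z₊) = 1/q'(z₊) with q'(z) = 6*z + 16; and q'(z₊) = 3*(z₊ - z₋) = 2*sqrt(55).
Therefore J = (2/i) · 2πi · 1/(2*sqrt(55)) = 2*pi/(sqrt(55)) = 2*sqrt(55)*pi/55

Final answer: 2*sqrt(55)*pi/55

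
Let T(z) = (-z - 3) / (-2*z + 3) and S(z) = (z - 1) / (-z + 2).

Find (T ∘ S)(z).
(T ∘ S)(z) = T(S(z)) = ((-1)*S(z) + (-3))/((-2)*S(z) + (3)). Multiply numerator and denominator by -z + 2:
  numerator:   (-1)*(z - 1) + (-3)*(-z + 2) = 2*z - 5
  denominator: (-2)*(z - 1) + (3)*(-z + 2) = -5*z + 8
(T ∘ S)(z) = (2*z - 5)/(-5*z + 8) = (-2*z + 5)/(5*z - 8)

Final answer: (-2*z + 5)/(5*z - 8)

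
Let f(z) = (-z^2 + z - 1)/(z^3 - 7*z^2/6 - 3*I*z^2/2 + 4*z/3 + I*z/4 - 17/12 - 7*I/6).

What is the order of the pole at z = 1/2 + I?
Factor the denominator:
  z^3 - 7*z^2/6 - 3*I*z^2/2 + 4*z/3 + I*z/4 - 17/12 - 7*I/6 = (z - 1/2 - I)*(z - 2/3 - 3*I/2)*(z + I)

The numerator P(z) = -z^2 + z - 1 has P(1/2 + I) = 1/4 ≠ 0, so no factor of (z - 1/2 - I) cancels.
Near z = 1/2 + I we can therefore write f(z) = g(z)/(z - 1/2 - I) with g analytic at 1/2 + I and g(1/2 + I) ≠ 0 (g is the numerator divided by the remaining denominator factors).

Hence z = 1/2 + I is a pole of order 1.

Final answer: 1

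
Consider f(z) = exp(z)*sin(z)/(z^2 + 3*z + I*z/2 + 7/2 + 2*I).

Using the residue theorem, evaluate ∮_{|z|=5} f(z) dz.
pi*(20/29 - 8*I/29)*exp(-1 - 3*I/2)*sin(1 + 3*I/2) + pi*(-20/29 + 8*I/29)*exp(-2 + I)*sin(2 - I)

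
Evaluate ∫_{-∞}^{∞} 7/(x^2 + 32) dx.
Let f(z) = 7/(z^2 + 32). The denominator has no real zeros and deg Q - deg P = 2 ≥ 2, so the integral of f over the upper semicircle |z| = R tends to 0 as R → ∞. Closing the contour in the upper half-plane,
  ∫_{-∞}^{∞} f(x) dx = 2πi · Σ Res(f, z_k)  over the poles with Im z_k > 0.

Zeros of the denominator: z^2 + 32 = 0 gives z = ±4*sqrt(2)*I.
Upper half-plane: z = 4*sqrt(2)*I (simple).

Each pole is a simple zero of Q(z) = z^2 + 32, so Res(f, z₀) = P(z₀)/Q'(z₀) with P(z) = 7, Q'(z) = 2*z:
  Res(f, 4*sqrt(2)*I) = (7)/(8*sqrt(2)*I) = -7*sqrt(2)*I/16

∫_{-∞}^{∞} f(x) dx = 2πi · (-7*sqrt(2)*I/16) = 7*sqrt(2)*pi/8

Final answer: 7*sqrt(2)*pi/8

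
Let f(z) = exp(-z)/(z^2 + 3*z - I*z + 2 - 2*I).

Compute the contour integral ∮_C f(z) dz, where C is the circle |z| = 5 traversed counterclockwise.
By the residue theorem, ∮_C f(z) dz = 2πi · (sum of the residues of f at the poles inside |z| = 5).

The denominator factors as (z + 1 - I)*(z + 2), so the singularities of f are simple poles at z = -1 + I, z = -2.
  |-1 + I|² = 2 < 25 = 5², so this pole is inside the contour.
  |-2|² = 4 < 25 = 5², so this pole is inside the contour.

With P(z) = exp(-z) and Q(z) = z^2 + 3*z - I*z + 2 - 2*I, each pole is simple, so Res(f, z₀) = P(z₀)/Q'(z₀) with Q'(z) = 2*z + 3 - I.
  Res(f, -1 + I) = P(-1 + I)/Q'(-1 + I) = (exp(1 - I))/(1 + I) = (1/2 - I/2)*exp(1 - I)
  Res(f, -2) = P(-2)/Q'(-2) = (exp(2))/(-1 - I) = (-1/2 + I/2)*exp(2)

Sum of residues inside C: (1/2 - I/2)*exp(1 - I) + (-1/2 + I/2)*exp(2)
∮_C f(z) dz = 2πi · ((1/2 - I/2)*exp(1 - I) + (-1/2 + I/2)*exp(2)) = pi*(-1 - I)*exp(2) + pi*(1 + I)*exp(1 - I)

Final answer: pi*(-1 - I)*exp(2) + pi*(1 + I)*exp(1 - I)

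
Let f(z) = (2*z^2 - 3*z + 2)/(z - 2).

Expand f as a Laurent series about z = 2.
Put w = z - (2), i.e. z = w + 2. The denominator is w, so it suffices to rewrite the numerator in powers of w.

P(z) = 2*z^2 - 3*z + 2
P(w + 2) = 4 + 5*w + 2*w^2

Dividing each term by w:
  f = 4/w + 5 + 2*w

Substituting back w = z - 2:
  f(z) = 4/(z - 2) + 5 + 2*(z - 2)

The series is finite because the numerator is a polynomial; the negative powers form the principal part, and the coefficient of 1/(z - 2) gives Res(f, 2) = 4.

Final answer: 4/(z - 2) + 5 + 2*(z - 2)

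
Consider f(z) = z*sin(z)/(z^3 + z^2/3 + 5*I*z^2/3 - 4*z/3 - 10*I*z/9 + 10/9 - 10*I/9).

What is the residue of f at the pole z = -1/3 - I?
(-3/4 - 3*I/8)*sin(1/3 + I)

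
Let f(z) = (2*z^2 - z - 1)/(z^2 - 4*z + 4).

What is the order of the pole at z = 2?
Factor the denominator:
  z^2 - 4*z + 4 = (z - 2)^2

The numerator P(z) = 2*z^2 - z - 1 has P(2) = 5 ≠ 0, so no factor of (z - 2) cancels.
Near z = 2 we can therefore write f(z) = g(z)/(z - 2)^2 with g analytic at 2 and g(2) ≠ 0 (g is just the numerator).

Hence z = 2 is a pole of order 2.

Final answer: 2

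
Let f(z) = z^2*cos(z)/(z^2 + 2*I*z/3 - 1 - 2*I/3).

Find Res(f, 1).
Write f(z) = P(z)/Q(z) with P(z) = z^2*cos(z) and Q(z) = z^2 + 2*I*z/3 - 1 - 2*I/3.
The denominator factors as Q(z) = (z - 1)*(z + 1 + 2*I/3), so z = 1 is a simple zero of Q and P is analytic there; z = 1 is therefore a simple pole and
  Res(f, z₀) = P(z₀)/Q'(z₀).

Q'(z) = 2*z + 2*I/3, so Q'(1) = 2 + 2*I/3.
P(1) = cos(1).

Res(f, 1) = (cos(1))/(2 + 2*I/3) = (9/20 - 3*I/20)*cos(1)

Final answer: (9/20 - 3*I/20)*cos(1)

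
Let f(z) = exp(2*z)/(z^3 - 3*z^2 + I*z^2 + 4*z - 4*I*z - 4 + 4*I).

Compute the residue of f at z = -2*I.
Write f(z) = P(z)/Q(z) with P(z) = exp(2*z) and Q(z) = z^3 - 3*z^2 + I*z^2 + 4*z - 4*I*z - 4 + 4*I.
The denominator factors as Q(z) = (z - 1 - I)*(z - 2)*(z + 2*I), so z = -2*I is a simple zero of Q and P is analytic there; z = -2*I is therefore a simple pole and
  Res(f, z₀) = P(z₀)/Q'(z₀).

Q'(z) = 3*z^2 - 6*z + 2*I*z + 4 - 4*I, so Q'(-2*I) = -4 + 8*I.
P(-2*I) = exp(-4*I).

Res(f, -2*I) = (exp(-4*I))/(-4 + 8*I) = (-1/20 - I/10)*exp(-4*I)

Final answer: (-1/20 - I/10)*exp(-4*I)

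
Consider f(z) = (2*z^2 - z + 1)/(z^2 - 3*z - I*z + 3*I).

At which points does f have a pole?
The singularities of f are the zeros of the denominator. Factoring,
  z^2 - 3*z - I*z + 3*I = (z - 3)*(z - I)
so the candidates are z = 3, z = I.

Check the numerator P(z) = 2*z^2 - z + 1 at each one:
  P(3) = 16 ≠ 0, so z = 3 is a (simple) pole.
  P(I) = -1 - I ≠ 0, so z = I is a (simple) pole.

Poles of f: {I, 3}

Final answer: {I, 3}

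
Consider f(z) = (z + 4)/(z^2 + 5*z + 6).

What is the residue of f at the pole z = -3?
-1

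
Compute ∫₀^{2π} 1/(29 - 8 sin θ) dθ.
Call the integral J. The integrand is 2π-periodic and we integrate over a full period, so shifting θ does not change the value (θ → θ + π/2 turns sin θ into cos θ; θ → θ + π flips the sign of the trig term). Hence
  J = ∫₀^{2π} dθ/(29 + 8 cos θ).
Put z = e^{iθ}: then cos θ = (z + 1/z)/2, dθ = dz/(iz), and z runs once counterclockwise around |z| = 1:
  J = ∮_{|z|=1} 1/(29 + 8*(z + 1/z)/2) · dz/(iz) = (2/i) ∮_{|z|=1} dz/(8*z^2 + 58*z + 8).
The roots of 8*z^2 + 58*z + 8 are z = (-29 ± sqrt(29^2 - 8^2))/8, with sqrt(777) = sqrt(777); their product is 1, so only z₊ = -29/8 + sqrt(777)/8 lies inside the unit circle (z₋ = -29/8 - sqrt(777)/8 lies outside).
z₊ is a simple zero of q(z) = 8*z^2 + 58*z + 8, so Res(1/q, z₊) = 1/q'(z₊) with q'(z) = 16*z + 58; and q'(z₊) = 8*(z₊ - z₋) = 2*sqrt(777).
Therefore J = (2/i) · 2πi · 1/(2*sqrt(777)) = 2*pi/(sqrt(777)) = 2*sqrt(777)*pi/777

Final answer: 2*sqrt(777)*pi/777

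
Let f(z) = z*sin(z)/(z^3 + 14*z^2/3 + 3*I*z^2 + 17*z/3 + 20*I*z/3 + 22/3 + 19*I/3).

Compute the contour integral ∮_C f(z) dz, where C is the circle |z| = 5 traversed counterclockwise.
By the residue theorem, ∮_C f(z) dz = 2πi · (sum of the residues of f at the poles inside |z| = 5).

The denominator factors as (z + 3 + 2*I)*(z + 2/3 - I)*(z + 1 + 2*I), so the singularities of f are simple poles at z = -3 - 2*I, z = -2/3 + I, z = -1 - 2*I.
  |-3 - 2*I|² = 13 < 25 = 5², so this pole is inside the contour.
  |-2/3 + I|² = 13/9 < 25 = 5², so this pole is inside the contour.
  |-1 - 2*I|² = 5 < 25 = 5², so this pole is inside the contour.

With P(z) = z*sin(z) and Q(z) = z^3 + 14*z^2/3 + 3*I*z^2 + 17*z/3 + 20*I*z/3 + 22/3 + 19*I/3, each pole is simple, so Res(f, z₀) = P(z₀)/Q'(z₀) with Q'(z) = 3*z^2 + 28*z/3 + 6*I*z + 17/3 + 20*I/3.
  Res(f, -3 - 2*I) = P(-3 - 2*I)/Q'(-3 - 2*I) = ((3 + 2*I)*sin(3 + 2*I))/(14/3 + 6*I) = (9/20 - 3*I/20)*sin(3 + 2*I)
  Res(f, -2/3 + I) = P(-2/3 + I)/Q'(-2/3 + I) = ((2/3 - I)*sin(2/3 - I))/(-74/9 + 8*I) = (-21/205 + 9*I/410)*sin(2/3 - I)
  Res(f, -1 - 2*I) = P(-1 - 2*I)/Q'(-1 - 2*I) = ((1 + 2*I)*sin(1 + 2*I))/(-2/3 - 6*I) = (-57/164 + 21*I/164)*sin(1 + 2*I)

Sum of residues inside C: (9/20 - 3*I/20)*sin(3 + 2*I) + (-57/164 + 21*I/164)*sin(1 + 2*I) + (-21/205 + 9*I/410)*sin(2/3 - I)
∮_C f(z) dz = 2πi · ((9/20 - 3*I/20)*sin(3 + 2*I) + (-57/164 + 21*I/164)*sin(1 + 2*I) + (-21/205 + 9*I/410)*sin(2/3 - I)) = pi*(-21/82 - 57*I/82)*sin(1 + 2*I) + pi*(3/10 + 9*I/10)*sin(3 + 2*I) + pi*(-9/205 - 42*I/205)*sin(2/3 - I)

Final answer: pi*(-21/82 - 57*I/82)*sin(1 + 2*I) + pi*(3/10 + 9*I/10)*sin(3 + 2*I) + pi*(-9/205 - 42*I/205)*sin(2/3 - I)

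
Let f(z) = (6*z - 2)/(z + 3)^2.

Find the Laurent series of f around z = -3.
Put w = z - (-3), i.e. z = w - 3. The denominator is w^2, so it suffices to rewrite the numerator in powers of w.

P(z) = 6*z - 2
P(w - 3) = -20 + 6*w

Dividing each term by w^2:
  f = -20/w^2 + 6/w

Substituting back w = z + 3:
  f(z) = -20/(z + 3)^2 + 6/(z + 3)

The series is finite because the numerator is a polynomial; the negative powers form the principal part, and the coefficient of 1/(z + 3) gives Res(f, -3) = 6.

Final answer: -20/(z + 3)^2 + 6/(z + 3)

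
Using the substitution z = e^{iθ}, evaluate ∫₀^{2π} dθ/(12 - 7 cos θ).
Call the integral J. The integrand is 2π-periodic and we integrate over a full period, so shifting θ does not change the value (θ → θ + π flips the sign of the trig term). Hence
  J = ∫₀^{2π} dθ/(12 + 7 cos θ).
Put z = e^{iθ}: then cos θ = (z + 1/z)/2, dθ = dz/(iz), and z runs once counterclockwise around |z| = 1:
  J = ∮_{|z|=1} 1/(12 + 7*(z + 1/z)/2) · dz/(iz) = (2/i) ∮_{|z|=1} dz/(7*z^2 + 24*z + 7).
The roots of 7*z^2 + 24*z + 7 are z = (-12 ± sqrt(12^2 - 7^2))/7, with sqrt(95) = sqrt(95); their product is 1, so only z₊ = -12/7 + sqrt(95)/7 lies inside the unit circle (z₋ = -12/7 - sqrt(95)/7 lies outside).
z₊ is a simple zero of q(z) = 7*z^2 + 24*z + 7, so Res(1/q, z₊) = 1/q'(z₊) with q'(z) = 14*z + 24; and q'(z₊) = 7*(z₊ - z₋) = 2*sqrt(95).
Therefore J = (2/i) · 2πi · 1/(2*sqrt(95)) = 2*pi/(sqrt(95)) = 2*sqrt(95)*pi/95

Final answer: 2*sqrt(95)*pi/95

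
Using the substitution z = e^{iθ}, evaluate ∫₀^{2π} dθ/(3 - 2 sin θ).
2*sqrt(5)*pi/5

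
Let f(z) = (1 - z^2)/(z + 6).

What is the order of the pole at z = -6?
Factor the denominator:
  z + 6 = (z + 6)

The numerator P(z) = 1 - z^2 has P(-6) = -35 ≠ 0, so no factor of (z + 6) cancels.
Near z = -6 we can therefore write f(z) = g(z)/(z + 6) with g analytic at -6 and g(-6) ≠ 0 (g is just the numerator).

Hence z = -6 is a pole of order 1.

Final answer: 1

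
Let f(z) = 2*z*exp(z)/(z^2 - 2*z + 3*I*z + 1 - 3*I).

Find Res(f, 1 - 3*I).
Write f(z) = P(z)/Q(z) with P(z) = 2*z*exp(z) and Q(z) = z^2 - 2*z + 3*I*z + 1 - 3*I.
The denominator factors as Q(z) = (z - 1)*(z - 1 + 3*I), so z = 1 - 3*I is a simple zero of Q and P is analytic there; z = 1 - 3*I is therefore a simple pole and
  Res(f, z₀) = P(z₀)/Q'(z₀).

Q'(z) = 2*z - 2 + 3*I, so Q'(1 - 3*I) = -3*I.
P(1 - 3*I) = (2 - 6*I)*exp(1 - 3*I).

Res(f, 1 - 3*I) = ((2 - 6*I)*exp(1 - 3*I))/(-3*I) = (2 + 2*I/3)*exp(1 - 3*I)

Final answer: (2 + 2*I/3)*exp(1 - 3*I)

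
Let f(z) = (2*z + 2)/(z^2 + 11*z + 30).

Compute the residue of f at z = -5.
Write f(z) = P(z)/Q(z) with P(z) = 2*z + 2 and Q(z) = z^2 + 11*z + 30.
The denominator factors as Q(z) = (z + 6)*(z + 5), so z = -5 is a simple zero of Q and P is analytic there; z = -5 is therefore a simple pole and
  Res(f, z₀) = P(z₀)/Q'(z₀).

Q'(z) = 2*z + 11, so Q'(-5) = 1.
P(-5) = -8.

Res(f, -5) = (-8)/(1) = -8

Final answer: -8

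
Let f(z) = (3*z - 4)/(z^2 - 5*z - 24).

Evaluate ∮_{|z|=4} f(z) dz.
26*I*pi/11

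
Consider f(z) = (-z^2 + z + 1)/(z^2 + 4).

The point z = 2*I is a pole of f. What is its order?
Factor the denominator:
  z^2 + 4 = (z - 2*I)*(z + 2*I)

The numerator P(z) = -z^2 + z + 1 has P(2*I) = 5 + 2*I ≠ 0, so no factor of (z - 2*I) cancels.
Near z = 2*I we can therefore write f(z) = g(z)/(z - 2*I) with g analytic at 2*I and g(2*I) ≠ 0 (g is the numerator divided by the remaining denominator factors).

Hence z = 2*I is a pole of order 1.

Final answer: 1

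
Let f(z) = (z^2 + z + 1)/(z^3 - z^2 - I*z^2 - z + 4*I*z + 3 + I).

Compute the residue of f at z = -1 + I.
Write f(z) = P(z)/Q(z) with P(z) = z^2 + z + 1 and Q(z) = z^3 - z^2 - I*z^2 - z + 4*I*z + 3 + I.
The denominator factors as Q(z) = (z - 2 + I)*(z + 1 - I)*(z - I), so z = -1 + I is a simple zero of Q and P is analytic there; z = -1 + I is therefore a simple pole and
  Res(f, z₀) = P(z₀)/Q'(z₀).

Q'(z) = 3*z^2 - 2*z - 2*I*z - 1 + 4*I, so Q'(-1 + I) = 3 - 2*I.
P(-1 + I) = -I.

Res(f, -1 + I) = (-I)/(3 - 2*I) = 2/13 - 3*I/13

Final answer: 2/13 - 3*I/13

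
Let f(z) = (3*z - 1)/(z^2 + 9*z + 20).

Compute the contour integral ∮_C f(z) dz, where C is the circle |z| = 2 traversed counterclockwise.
By the residue theorem, ∮_C f(z) dz = 2πi · (sum of the residues of f at the poles inside |z| = 2).

The denominator factors as (z + 4)*(z + 5), so the singularities of f are simple poles at z = -4, z = -5.
  |-4|² = 16 > 4 = 2², so this pole is outside the contour.
  |-5|² = 25 > 4 = 2², so this pole is outside the contour.

No pole lies inside the contour, so f is analytic on and inside C and the integral is 0 (Cauchy's theorem).

Final answer: 0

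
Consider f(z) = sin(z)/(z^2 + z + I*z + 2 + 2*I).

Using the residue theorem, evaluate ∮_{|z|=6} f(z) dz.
By the residue theorem, ∮_C f(z) dz = 2πi · (sum of the residues of f at the poles inside |z| = 6).

The denominator factors as (z + 1 - I)*(z + 2*I), so the singularities of f are simple poles at z = -1 + I, z = -2*I.
  |-1 + I|² = 2 < 36 = 6², so this pole is inside the contour.
  |-2*I|² = 4 < 36 = 6², so this pole is inside the contour.

With P(z) = sin(z) and Q(z) = z^2 + z + I*z + 2 + 2*I, each pole is simple, so Res(f, z₀) = P(z₀)/Q'(z₀) with Q'(z) = 2*z + 1 + I.
  Res(f, -1 + I) = P(-1 + I)/Q'(-1 + I) = (-sin(1 - I))/(-1 + 3*I) = (1/10 + 3*I/10)*sin(1 - I)
  Res(f, -2*I) = P(-2*I)/Q'(-2*I) = (-I*sinh(2))/(1 - 3*I) = (3/10 - I/10)*sinh(2)

Sum of residues inside C: (3/10 - I/10)*sinh(2) + (1/10 + 3*I/10)*sin(1 - I)
∮_C f(z) dz = 2πi · ((3/10 - I/10)*sinh(2) + (1/10 + 3*I/10)*sin(1 - I)) = pi*(-3/5 + I/5)*sin(1 - I) + pi*(1/5 + 3*I/5)*sinh(2)

Final answer: pi*(-3/5 + I/5)*sin(1 - I) + pi*(1/5 + 3*I/5)*sinh(2)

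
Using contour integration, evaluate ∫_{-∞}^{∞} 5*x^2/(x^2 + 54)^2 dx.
5*sqrt(6)*pi/36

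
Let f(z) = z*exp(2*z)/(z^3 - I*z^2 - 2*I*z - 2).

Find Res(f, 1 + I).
Write f(z) = P(z)/Q(z) with P(z) = z*exp(2*z) and Q(z) = z^3 - I*z^2 - 2*I*z - 2.
The denominator factors as Q(z) = (z + 1 + I)*(z - 1 - I)*(z - I), so z = 1 + I is a simple zero of Q and P is analytic there; z = 1 + I is therefore a simple pole and
  Res(f, z₀) = P(z₀)/Q'(z₀).

Q'(z) = 3*z^2 - 2*I*z - 2*I, so Q'(1 + I) = 2 + 2*I.
P(1 + I) = (1 + I)*exp(2 + 2*I).

Res(f, 1 + I) = ((1 + I)*exp(2 + 2*I))/(2 + 2*I) = exp(2 + 2*I)/2

Final answer: exp(2 + 2*I)/2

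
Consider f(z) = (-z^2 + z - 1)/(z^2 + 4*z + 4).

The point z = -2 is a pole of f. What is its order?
Factor the denominator:
  z^2 + 4*z + 4 = (z + 2)^2

The numerator P(z) = -z^2 + z - 1 has P(-2) = -7 ≠ 0, so no factor of (z + 2) cancels.
Near z = -2 we can therefore write f(z) = g(z)/(z + 2)^2 with g analytic at -2 and g(-2) ≠ 0 (g is just the numerator).

Hence z = -2 is a pole of order 2.

Final answer: 2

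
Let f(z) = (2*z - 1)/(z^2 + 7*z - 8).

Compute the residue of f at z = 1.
Write f(z) = P(z)/Q(z) with P(z) = 2*z - 1 and Q(z) = z^2 + 7*z - 8.
The denominator factors as Q(z) = (z - 1)*(z + 8), so z = 1 is a simple zero of Q and P is analytic there; z = 1 is therefore a simple pole and
  Res(f, z₀) = P(z₀)/Q'(z₀).

Q'(z) = 2*z + 7, so Q'(1) = 9.
P(1) = 1.

Res(f, 1) = (1)/(9) = 1/9

Final answer: 1/9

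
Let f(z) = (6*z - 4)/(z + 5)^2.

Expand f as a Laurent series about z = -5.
Put w = z - (-5), i.e. z = w - 5. The denominator is w^2, so it suffices to rewrite the numerator in powers of w.

P(z) = 6*z - 4
P(w - 5) = -34 + 6*w

Dividing each term by w^2:
  f = -34/w^2 + 6/w

Substituting back w = z + 5:
  f(z) = -34/(z + 5)^2 + 6/(z + 5)

The series is finite because the numerator is a polynomial; the negative powers form the principal part, and the coefficient of 1/(z + 5) gives Res(f, -5) = 6.

Final answer: -34/(z + 5)^2 + 6/(z + 5)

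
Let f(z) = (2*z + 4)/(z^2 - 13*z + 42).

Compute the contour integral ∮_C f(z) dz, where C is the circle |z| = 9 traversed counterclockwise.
4*I*pi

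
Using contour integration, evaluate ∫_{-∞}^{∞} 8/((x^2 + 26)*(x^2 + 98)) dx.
pi*(-13*sqrt(2) + 7*sqrt(26))/1638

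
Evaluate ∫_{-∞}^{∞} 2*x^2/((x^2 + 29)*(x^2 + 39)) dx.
pi*(-sqrt(29) + sqrt(39))/5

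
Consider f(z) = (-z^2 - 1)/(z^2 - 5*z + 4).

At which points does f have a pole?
{1, 4}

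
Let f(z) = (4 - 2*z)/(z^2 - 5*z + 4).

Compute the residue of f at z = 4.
Write f(z) = P(z)/Q(z) with P(z) = 4 - 2*z and Q(z) = z^2 - 5*z + 4.
The denominator factors as Q(z) = (z - 4)*(z - 1), so z = 4 is a simple zero of Q and P is analytic there; z = 4 is therefore a simple pole and
  Res(f, z₀) = P(z₀)/Q'(z₀).

Q'(z) = 2*z - 5, so Q'(4) = 3.
P(4) = -4.

Res(f, 4) = (-4)/(3) = -4/3

Final answer: -4/3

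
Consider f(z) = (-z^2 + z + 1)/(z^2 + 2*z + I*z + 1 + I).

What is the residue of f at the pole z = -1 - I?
Write f(z) = P(z)/Q(z) with P(z) = -z^2 + z + 1 and Q(z) = z^2 + 2*z + I*z + 1 + I.
The denominator factors as Q(z) = (z + 1 + I)*(z + 1), so z = -1 - I is a simple zero of Q and P is analytic there; z = -1 - I is therefore a simple pole and
  Res(f, z₀) = P(z₀)/Q'(z₀).

Q'(z) = 2*z + 2 + I, so Q'(-1 - I) = -I.
P(-1 - I) = -3*I.

Res(f, -1 - I) = (-3*I)/(-I) = 3

Final answer: 3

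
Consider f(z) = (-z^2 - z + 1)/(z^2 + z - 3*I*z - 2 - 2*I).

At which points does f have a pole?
The singularities of f are the zeros of the denominator. Factoring,
  z^2 + z - 3*I*z - 2 - 2*I = (z + 1 - I)*(z - 2*I)
so the candidates are z = -1 + I, z = 2*I.

Check the numerator P(z) = -z^2 - z + 1 at each one:
  P(-1 + I) = 2 + I ≠ 0, so z = -1 + I is a (simple) pole.
  P(2*I) = 5 - 2*I ≠ 0, so z = 2*I is a (simple) pole.

Poles of f: {-1 + I, 2*I}

Final answer: {-1 + I, 2*I}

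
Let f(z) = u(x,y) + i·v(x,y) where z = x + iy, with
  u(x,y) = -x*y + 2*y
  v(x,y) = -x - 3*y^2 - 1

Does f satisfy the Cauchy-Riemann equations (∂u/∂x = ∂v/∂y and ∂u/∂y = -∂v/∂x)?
∂u/∂x = -y
∂v/∂y = -6*y
∂u/∂y = 2 - x
∂v/∂x = -1
∂u/∂x ≠ ∂v/∂y and ∂u/∂y ≠ -∂v/∂x; the Cauchy-Riemann equations are not satisfied, so f is not analytic.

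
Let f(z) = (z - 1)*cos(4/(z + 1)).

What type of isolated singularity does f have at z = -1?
essential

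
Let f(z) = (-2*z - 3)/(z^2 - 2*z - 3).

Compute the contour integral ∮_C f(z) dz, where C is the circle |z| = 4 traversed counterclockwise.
By the residue theorem, ∮_C f(z) dz = 2πi · (sum of the residues of f at the poles inside |z| = 4).

The denominator factors as (z + 1)*(z - 3), so the singularities of f are simple poles at z = -1, z = 3.
  |-1|² = 1 < 16 = 4², so this pole is inside the contour.
  |3|² = 9 < 16 = 4², so this pole is inside the contour.

With P(z) = -2*z - 3 and Q(z) = z^2 - 2*z - 3, each pole is simple, so Res(f, z₀) = P(z₀)/Q'(z₀) with Q'(z) = 2*z - 2.
  Res(f, -1) = P(-1)/Q'(-1) = (-1)/(-4) = 1/4
  Res(f, 3) = P(3)/Q'(3) = (-9)/(4) = -9/4

Sum of residues inside C: -2
∮_C f(z) dz = 2πi · (-2) = -4*I*pi

Final answer: -4*I*pi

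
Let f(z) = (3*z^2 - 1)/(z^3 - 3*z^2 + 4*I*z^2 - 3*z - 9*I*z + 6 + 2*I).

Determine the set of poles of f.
The singularities of f are the zeros of the denominator. Factoring,
  z^3 - 3*z^2 + 4*I*z^2 - 3*z - 9*I*z + 6 + 2*I = (z - 2 + I)*(z + 2*I)*(z - 1 + I)
so the candidates are z = 2 - I, z = -2*I, z = 1 - I.

Check the numerator P(z) = 3*z^2 - 1 at each one:
  P(2 - I) = 8 - 12*I ≠ 0, so z = 2 - I is a (simple) pole.
  P(-2*I) = -13 ≠ 0, so z = -2*I is a (simple) pole.
  P(1 - I) = -1 - 6*I ≠ 0, so z = 1 - I is a (simple) pole.

Poles of f: {-2*I, 1 - I, 2 - I}

Final answer: {-2*I, 1 - I, 2 - I}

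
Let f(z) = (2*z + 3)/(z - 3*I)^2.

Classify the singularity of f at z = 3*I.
Write f(z) = g(z)/(z - 3*I)^2 with g(z) = 2*z + 3.
g is entire and g(3*I) = 3 + 6*I ≠ 0, so no factor of (z - 3*I) cancels: the Laurent expansion of f about z = 3*I starts at the power -2, i.e. lim_{z→z₀} (z - z₀)^2 f(z) = 3 + 6*I is finite and nonzero.
So z = 3*I is a pole of order 2.

Final answer: pole of order 2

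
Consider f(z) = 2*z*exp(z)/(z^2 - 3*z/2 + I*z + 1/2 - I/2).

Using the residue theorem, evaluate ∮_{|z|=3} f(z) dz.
By the residue theorem, ∮_C f(z) dz = 2πi · (sum of the residues of f at the poles inside |z| = 3).

The denominator factors as (z - 1 + I)*(z - 1/2), so the singularities of f are simple poles at z = 1 - I, z = 1/2.
  |1 - I|² = 2 < 9 = 3², so this pole is inside the contour.
  |1/2|² = 1/4 < 9 = 3², so this pole is inside the contour.

With P(z) = 2*z*exp(z) and Q(z) = z^2 - 3*z/2 + I*z + 1/2 - I/2, each pole is simple, so Res(f, z₀) = P(z₀)/Q'(z₀) with Q'(z) = 2*z - 3/2 + I.
  Res(f, 1 - I) = P(1 - I)/Q'(1 - I) = ((2 - 2*I)*exp(1 - I))/(1/2 - I) = (12/5 + 4*I/5)*exp(1 - I)
  Res(f, 1/2) = P(1/2)/Q'(1/2) = (exp(1/2))/(-1/2 + I) = (-2/5 - 4*I/5)*exp(1/2)

Sum of residues inside C: (12/5 + 4*I/5)*exp(1 - I) + (-2/5 - 4*I/5)*exp(1/2)
∮_C f(z) dz = 2πi · ((12/5 + 4*I/5)*exp(1 - I) + (-2/5 - 4*I/5)*exp(1/2)) = pi*(8/5 - 4*I/5)*exp(1/2) + pi*(-8/5 + 24*I/5)*exp(1 - I)

Final answer: pi*(8/5 - 4*I/5)*exp(1/2) + pi*(-8/5 + 24*I/5)*exp(1 - I)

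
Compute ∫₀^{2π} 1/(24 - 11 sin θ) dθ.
2*sqrt(455)*pi/455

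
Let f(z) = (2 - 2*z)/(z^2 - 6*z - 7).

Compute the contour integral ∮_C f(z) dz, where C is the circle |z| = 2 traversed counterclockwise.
By the residue theorem, ∮_C f(z) dz = 2πi · (sum of the residues of f at the poles inside |z| = 2).

The denominator factors as (z - 7)*(z + 1), so the singularities of f are simple poles at z = 7, z = -1.
  |7|² = 49 > 4 = 2², so this pole is outside the contour.
  |-1|² = 1 < 4 = 2², so this pole is inside the contour.

With P(z) = 2 - 2*z and Q(z) = z^2 - 6*z - 7, each pole is simple, so Res(f, z₀) = P(z₀)/Q'(z₀) with Q'(z) = 2*z - 6.
  Res(f, -1) = P(-1)/Q'(-1) = (4)/(-8) = -1/2

∮_C f(z) dz = 2πi · (-1/2) = -I*pi

Final answer: -I*pi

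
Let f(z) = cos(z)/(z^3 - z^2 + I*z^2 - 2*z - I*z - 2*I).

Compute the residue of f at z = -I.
Write f(z) = P(z)/Q(z) with P(z) = cos(z) and Q(z) = z^3 - z^2 + I*z^2 - 2*z - I*z - 2*I.
The denominator factors as Q(z) = (z - 2)*(z + I)*(z + 1), so z = -I is a simple zero of Q and P is analytic there; z = -I is therefore a simple pole and
  Res(f, z₀) = P(z₀)/Q'(z₀).

Q'(z) = 3*z^2 - 2*z + 2*I*z - 2 - I, so Q'(-I) = -3 + I.
P(-I) = cosh(1).

Res(f, -I) = (cosh(1))/(-3 + I) = (-3/10 - I/10)*cosh(1)

Final answer: (-3/10 - I/10)*cosh(1)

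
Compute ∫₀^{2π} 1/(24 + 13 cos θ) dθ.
Let J = ∫₀^{2π} dθ/(24 + 13 cos θ).
Put z = e^{iθ}: then cos θ = (z + 1/z)/2, dθ = dz/(iz), and z runs once counterclockwise around |z| = 1:
  J = ∮_{|z|=1} 1/(24 + 13*(z + 1/z)/2) · dz/(iz) = (2/i) ∮_{|z|=1} dz/(13*z^2 + 48*z + 13).
The roots of 13*z^2 + 48*z + 13 are z = (-24 ± sqrt(24^2 - 13^2))/13, with sqrt(407) = sqrt(407); their product is 1, so only z₊ = -24/13 + sqrt(407)/13 lies inside the unit circle (z₋ = -24/13 - sqrt(407)/13 lies outside).
z₊ is a simple zero of q(z) = 13*z^2 + 48*z + 13, so Res(1/q, z₊) = 1/q'(z₊) with q'(z) = 26*z + 48; and q'(z₊) = 13*(z₊ - z₋) = 2*sqrt(407).
Therefore J = (2/i) · 2πi · 1/(2*sqrt(407)) = 2*pi/(sqrt(407)) = 2*sqrt(407)*pi/407

Final answer: 2*sqrt(407)*pi/407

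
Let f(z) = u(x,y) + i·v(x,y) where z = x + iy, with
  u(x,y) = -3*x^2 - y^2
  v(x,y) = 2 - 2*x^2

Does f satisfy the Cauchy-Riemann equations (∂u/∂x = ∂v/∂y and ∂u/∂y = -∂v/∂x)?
∂u/∂x = -6*x
∂v/∂y = 0
∂u/∂y = -2*y
∂v/∂x = -4*x
∂u/∂x ≠ ∂v/∂y and ∂u/∂y ≠ -∂v/∂x; the Cauchy-Riemann equations are not satisfied, so f is not analytic.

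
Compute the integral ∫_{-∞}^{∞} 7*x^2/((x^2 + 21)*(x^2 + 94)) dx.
7*pi*(-sqrt(21) + sqrt(94))/73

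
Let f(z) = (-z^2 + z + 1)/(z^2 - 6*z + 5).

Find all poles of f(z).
{1, 5}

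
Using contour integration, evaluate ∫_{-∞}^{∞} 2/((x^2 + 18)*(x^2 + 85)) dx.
pi*(-6*sqrt(85) + 85*sqrt(2))/17085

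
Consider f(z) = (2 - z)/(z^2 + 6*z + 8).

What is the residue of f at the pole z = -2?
Write f(z) = P(z)/Q(z) with P(z) = 2 - z and Q(z) = z^2 + 6*z + 8.
The denominator factors as Q(z) = (z + 2)*(z + 4), so z = -2 is a simple zero of Q and P is analytic there; z = -2 is therefore a simple pole and
  Res(f, z₀) = P(z₀)/Q'(z₀).

Q'(z) = 2*z + 6, so Q'(-2) = 2.
P(-2) = 4.

Res(f, -2) = (4)/(2) = 2

Final answer: 2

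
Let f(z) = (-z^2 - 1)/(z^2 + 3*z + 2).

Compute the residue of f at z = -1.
-2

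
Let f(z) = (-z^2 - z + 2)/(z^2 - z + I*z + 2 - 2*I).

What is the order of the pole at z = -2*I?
Factor the denominator:
  z^2 - z + I*z + 2 - 2*I = (z + 2*I)*(z - 1 - I)

The numerator P(z) = -z^2 - z + 2 has P(-2*I) = 6 + 2*I ≠ 0, so no factor of (z + 2*I) cancels.
Near z = -2*I we can therefore write f(z) = g(z)/(z + 2*I) with g analytic at -2*I and g(-2*I) ≠ 0 (g is the numerator divided by the remaining denominator factors).

Hence z = -2*I is a pole of order 1.

Final answer: 1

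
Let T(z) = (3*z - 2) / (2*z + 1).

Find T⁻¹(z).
(-z - 2)/(2*z - 3)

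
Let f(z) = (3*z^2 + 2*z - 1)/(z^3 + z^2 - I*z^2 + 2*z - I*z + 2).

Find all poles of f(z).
{-I, 2*I}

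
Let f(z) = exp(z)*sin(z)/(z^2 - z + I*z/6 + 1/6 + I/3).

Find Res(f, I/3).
Write f(z) = P(z)/Q(z) with P(z) = exp(z)*sin(z) and Q(z) = z^2 - z + I*z/6 + 1/6 + I/3.
The denominator factors as Q(z) = (z - 1 + I/2)*(z - I/3), so z = I/3 is a simple zero of Q and P is analytic there; z = I/3 is therefore a simple pole and
  Res(f, z₀) = P(z₀)/Q'(z₀).

Q'(z) = 2*z - 1 + I/6, so Q'(I/3) = -1 + 5*I/6.
P(I/3) = I*exp(I/3)*sinh(1/3).

Res(f, I/3) = (I*exp(I/3)*sinh(1/3))/(-1 + 5*I/6) = (30/61 - 36*I/61)*exp(I/3)*sinh(1/3)

Final answer: (30/61 - 36*I/61)*exp(I/3)*sinh(1/3)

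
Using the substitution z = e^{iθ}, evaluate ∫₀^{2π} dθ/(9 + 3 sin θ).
sqrt(2)*pi/6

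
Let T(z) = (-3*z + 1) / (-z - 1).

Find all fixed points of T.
{1}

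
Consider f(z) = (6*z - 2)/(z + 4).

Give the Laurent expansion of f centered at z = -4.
Put w = z - (-4), i.e. z = w - 4. The denominator is w, so it suffices to rewrite the numerator in powers of w.

P(z) = 6*z - 2
P(w - 4) = -26 + 6*w

Dividing each term by w:
  f = -26/w + 6

Substituting back w = z + 4:
  f(z) = -26/(z + 4) + 6

The series is finite because the numerator is a polynomial; the negative powers form the principal part, and the coefficient of 1/(z + 4) gives Res(f, -4) = -26.

Final answer: -26/(z + 4) + 6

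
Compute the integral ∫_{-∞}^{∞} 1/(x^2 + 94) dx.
sqrt(94)*pi/94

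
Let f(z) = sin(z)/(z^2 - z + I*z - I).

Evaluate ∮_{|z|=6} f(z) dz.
By the residue theorem, ∮_C f(z) dz = 2πi · (sum of the residues of f at the poles inside |z| = 6).

The denominator factors as (z - 1)*(z + I), so the singularities of f are simple poles at z = 1, z = -I.
  |1|² = 1 < 36 = 6², so this pole is inside the contour.
  |-I|² = 1 < 36 = 6², so this pole is inside the contour.

With P(z) = sin(z) and Q(z) = z^2 - z + I*z - I, each pole is simple, so Res(f, z₀) = P(z₀)/Q'(z₀) with Q'(z) = 2*z - 1 + I.
  Res(f, 1) = P(1)/Q'(1) = (sin(1))/(1 + I) = (1/2 - I/2)*sin(1)
  Res(f, -I) = P(-I)/Q'(-I) = (-I*sinh(1))/(-1 - I) = (1/2 + I/2)*sinh(1)

Sum of residues inside C: (1/2 - I/2)*sin(1) + (1/2 + I/2)*sinh(1)
∮_C f(z) dz = 2πi · ((1/2 - I/2)*sin(1) + (1/2 + I/2)*sinh(1)) = pi*(1 + I)*sin(1) + pi*(-1 + I)*sinh(1)

Final answer: pi*(1 + I)*sin(1) + pi*(-1 + I)*sinh(1)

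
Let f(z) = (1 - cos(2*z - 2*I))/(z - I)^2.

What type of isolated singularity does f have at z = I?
Let u = z - I. The argument of cos is 2*z - 2*I = 2u, so
  f = (1 - cos(2u))/u^2 = ((2u)^2/2 - (2u)^4/24 + ...)/u^2 = 2 - (2/3)*u^2 + ...
The Laurent expansion about u = 0 has no negative powers; equivalently lim_{z→I} f(z) = 2 exists and is finite.
So the singularity is removable.

Final answer: removable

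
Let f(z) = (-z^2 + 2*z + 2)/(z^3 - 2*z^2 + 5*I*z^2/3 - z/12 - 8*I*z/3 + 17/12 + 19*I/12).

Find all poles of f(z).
{-1/2 - I, 1 + I/3, 3/2 - I}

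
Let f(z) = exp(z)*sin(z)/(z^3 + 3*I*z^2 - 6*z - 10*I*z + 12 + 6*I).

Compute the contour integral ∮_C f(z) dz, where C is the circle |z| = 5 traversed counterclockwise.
pi*(-13/205 - 6*I/205)*exp(-3 - 3*I)*sin(3 + 3*I) + pi*(28/205 - 6*I/205)*exp(2 + I)*sin(2 + I) - pi*exp(1 - I)*sin(1 - I)/5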